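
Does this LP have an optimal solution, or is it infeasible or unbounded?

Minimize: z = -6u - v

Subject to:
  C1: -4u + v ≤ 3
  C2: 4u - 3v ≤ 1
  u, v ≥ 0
Feasible point: (0, 0) satisfies every constraint, so the LP is feasible.
Direction d = (1, 4): for each constraint row a, a·d ≤ 0 —
  (-4)(1) + (1)(4) = 0 ≤ 0
  (4)(1) + (-3)(4) = -8 ≤ 0
and d ≥ 0, so (0, 0) + t·d stays feasible for every t ≥ 0. Along this ray z = -6u - v changes by -10 per unit t, so z → −∞.

Unbounded — the objective can decrease without bound over the feasible region.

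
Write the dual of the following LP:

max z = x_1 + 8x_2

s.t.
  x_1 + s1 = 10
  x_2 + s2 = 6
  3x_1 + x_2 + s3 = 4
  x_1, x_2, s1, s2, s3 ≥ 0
Minimize: z = 10y1 + 6y2 + 4y3

Subject to:
  C1: -y1 - 3y3 ≤ -1
  C2: -y2 - y3 ≤ -8
  y1, y2, y3 ≥ 0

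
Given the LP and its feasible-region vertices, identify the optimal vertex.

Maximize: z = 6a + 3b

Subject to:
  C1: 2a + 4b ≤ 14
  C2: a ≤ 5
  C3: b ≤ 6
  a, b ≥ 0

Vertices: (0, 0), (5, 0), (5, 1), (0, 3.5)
Evaluating z = 6a + 3b at each vertex:
  (0, 0): z = 0
  (5, 0): z = 30
  (5, 1): z = 33
  (0, 3.5): z = 10.5

The largest value is z = 33, attained at (5, 1).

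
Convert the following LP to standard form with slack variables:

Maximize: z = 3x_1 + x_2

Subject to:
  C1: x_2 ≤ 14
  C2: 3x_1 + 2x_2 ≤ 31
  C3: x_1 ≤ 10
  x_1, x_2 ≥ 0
max z = 3x_1 + x_2

s.t.
  x_2 + s1 = 14
  3x_1 + 2x_2 + s2 = 31
  x_1 + s3 = 10
  x_1, x_2, s1, s2, s3 ≥ 0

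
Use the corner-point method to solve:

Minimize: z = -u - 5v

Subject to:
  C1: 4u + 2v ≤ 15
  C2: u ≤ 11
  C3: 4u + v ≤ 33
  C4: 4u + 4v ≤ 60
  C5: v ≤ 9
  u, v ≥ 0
Each vertex is the intersection of two constraint boundaries that also satisfies all remaining constraints:
  u = 0 and v = 0 → (0, 0)
  4u + 2v = 15 and v = 0 → (3.75, 0)
  4u + 2v = 15 and u = 0 → (0, 7.5)

Evaluating z = -u - 5v at each vertex:
  (0, 0): z = 0
  (3.75, 0): z = -3.75
  (0, 7.5): z = -37.5

The minimum is at (0, 7.5) with z = -37.5.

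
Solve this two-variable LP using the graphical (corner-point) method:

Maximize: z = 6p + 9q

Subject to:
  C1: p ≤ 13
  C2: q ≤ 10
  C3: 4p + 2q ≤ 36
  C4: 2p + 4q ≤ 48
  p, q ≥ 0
Each vertex is the intersection of two constraint boundaries that also satisfies all remaining constraints:
  p = 0 and q = 0 → (0, 0)
  4p + 2q = 36 and q = 0 → (9, 0)
  q = 10 and 4p + 2q = 36 → (4, 10)
  q = 10 and p = 0 → (0, 10)

Evaluating z = 6p + 9q at each vertex:
  (0, 0): z = 0
  (9, 0): z = 54
  (4, 10): z = 114
  (0, 10): z = 90

The maximum is at (4, 10) with z = 114.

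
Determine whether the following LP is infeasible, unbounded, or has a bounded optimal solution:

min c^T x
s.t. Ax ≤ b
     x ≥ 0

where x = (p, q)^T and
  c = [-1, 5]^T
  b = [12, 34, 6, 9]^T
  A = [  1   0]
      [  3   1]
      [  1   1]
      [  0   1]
The point (6, 0) satisfies every constraint, so the LP is feasible; the constraints give p ≤ 12 and q ≤ 9, which with p, q ≥ 0 keep the feasible region inside a bounded box. A feasible, bounded LP attains a finite optimum at a vertex.

Evaluating z = -p + 5q at each vertex:
  (0, 0): z = 0
  (6, 0): z = -6
  (0, 6): z = 30

Bounded optimum: z* = -6 at (6, 0).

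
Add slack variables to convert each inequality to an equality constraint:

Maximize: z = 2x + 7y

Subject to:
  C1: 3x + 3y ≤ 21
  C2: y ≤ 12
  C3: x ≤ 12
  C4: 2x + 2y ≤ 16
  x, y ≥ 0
max z = 2x + 7y

s.t.
  3x + 3y + s1 = 21
  y + s2 = 12
  x + s3 = 12
  2x + 2y + s4 = 16
  x, y, s1, s2, s3, s4 ≥ 0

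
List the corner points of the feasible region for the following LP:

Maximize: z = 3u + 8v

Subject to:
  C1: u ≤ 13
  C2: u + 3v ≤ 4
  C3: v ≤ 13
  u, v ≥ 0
Each vertex is the intersection of two constraint boundaries that also satisfies all remaining constraints:
  u = 0 and v = 0 → (0, 0)
  u + 3v = 4 and v = 0 → (4, 0)
  u + 3v = 4 and u = 0 → (0, 1.333)

Vertices: (0, 0), (4, 0), (0, 1.333)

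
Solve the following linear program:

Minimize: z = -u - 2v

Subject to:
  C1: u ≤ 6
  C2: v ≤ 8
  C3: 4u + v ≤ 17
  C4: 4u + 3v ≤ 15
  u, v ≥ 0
u = 0, v = 5, z = -10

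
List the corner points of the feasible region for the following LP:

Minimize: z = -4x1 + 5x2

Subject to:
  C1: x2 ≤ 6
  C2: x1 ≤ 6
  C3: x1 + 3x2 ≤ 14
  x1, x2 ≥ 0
Each vertex is the intersection of two constraint boundaries that also satisfies all remaining constraints:
  x1 = 0 and x2 = 0 → (0, 0)
  x1 = 6 and x2 = 0 → (6, 0)
  x1 = 6 and x1 + 3x2 = 14 → (6, 2.667)
  x1 + 3x2 = 14 and x1 = 0 → (0, 4.667)

Vertices: (0, 0), (6, 0), (6, 2.667), (0, 4.667)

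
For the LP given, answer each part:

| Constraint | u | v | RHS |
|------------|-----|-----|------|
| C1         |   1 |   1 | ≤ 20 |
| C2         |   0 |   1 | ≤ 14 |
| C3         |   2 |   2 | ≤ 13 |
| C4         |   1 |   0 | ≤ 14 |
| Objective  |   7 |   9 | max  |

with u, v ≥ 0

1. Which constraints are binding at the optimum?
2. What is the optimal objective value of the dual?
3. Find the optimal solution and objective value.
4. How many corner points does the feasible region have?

1. C3, u ≥ 0
2. 58.5 (by strong duality, equal to the primal optimum)
3. u = 0, v = 6.5, z = 58.5
4. 3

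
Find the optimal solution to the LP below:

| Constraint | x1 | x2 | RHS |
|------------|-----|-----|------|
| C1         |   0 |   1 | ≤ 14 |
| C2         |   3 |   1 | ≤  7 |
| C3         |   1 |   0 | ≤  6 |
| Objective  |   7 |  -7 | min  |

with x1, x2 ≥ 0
Each vertex is the intersection of two constraint boundaries that also satisfies all remaining constraints:
  x1 = 0 and x2 = 0 → (0, 0)
  3x1 + x2 = 7 and x2 = 0 → (2.333, 0)
  3x1 + x2 = 7 and x1 = 0 → (0, 7)

Evaluating z = 7x1 - 7x2 at each vertex:
  (0, 0): z = 0
  (2.333, 0): z = 16.33
  (0, 7): z = -49

The minimum is at (0, 7) with z = -49.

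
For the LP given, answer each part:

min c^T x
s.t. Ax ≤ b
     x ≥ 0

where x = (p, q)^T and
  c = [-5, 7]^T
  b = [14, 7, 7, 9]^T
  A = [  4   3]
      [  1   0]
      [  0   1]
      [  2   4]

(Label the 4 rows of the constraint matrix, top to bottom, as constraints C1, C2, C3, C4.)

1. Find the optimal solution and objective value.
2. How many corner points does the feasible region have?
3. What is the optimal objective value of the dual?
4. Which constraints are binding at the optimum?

1. p = 3.5, q = 0, z = -17.5
2. 4
3. -17.5 (by strong duality, equal to the primal optimum)
4. C1, q ≥ 0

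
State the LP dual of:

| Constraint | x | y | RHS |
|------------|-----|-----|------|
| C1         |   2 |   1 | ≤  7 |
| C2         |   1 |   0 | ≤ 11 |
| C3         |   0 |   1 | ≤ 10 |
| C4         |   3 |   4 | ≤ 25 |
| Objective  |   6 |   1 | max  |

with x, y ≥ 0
Minimize: z = 7y1 + 11y2 + 10y3 + 25y4

Subject to:
  C1: -2y1 - y2 - 3y4 ≤ -6
  C2: -y1 - y3 - 4y4 ≤ -1
  y1, y2, y3, y4 ≥ 0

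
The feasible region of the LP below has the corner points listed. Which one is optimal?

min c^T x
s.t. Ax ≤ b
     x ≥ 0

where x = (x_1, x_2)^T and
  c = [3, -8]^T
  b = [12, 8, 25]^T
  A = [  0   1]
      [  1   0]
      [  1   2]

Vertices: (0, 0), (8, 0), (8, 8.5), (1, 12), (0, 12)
(0, 12) with z = -96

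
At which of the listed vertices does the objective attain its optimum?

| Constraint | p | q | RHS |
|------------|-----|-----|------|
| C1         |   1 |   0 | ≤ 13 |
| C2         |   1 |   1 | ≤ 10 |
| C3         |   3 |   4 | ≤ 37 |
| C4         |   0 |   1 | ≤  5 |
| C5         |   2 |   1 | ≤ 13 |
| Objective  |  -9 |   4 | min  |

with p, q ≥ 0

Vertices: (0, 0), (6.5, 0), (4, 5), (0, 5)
Evaluating z = -9p + 4q at each vertex:
  (0, 0): z = 0
  (6.5, 0): z = -58.5
  (4, 5): z = -16
  (0, 5): z = 20

The smallest value is z = -58.5, attained at (6.5, 0).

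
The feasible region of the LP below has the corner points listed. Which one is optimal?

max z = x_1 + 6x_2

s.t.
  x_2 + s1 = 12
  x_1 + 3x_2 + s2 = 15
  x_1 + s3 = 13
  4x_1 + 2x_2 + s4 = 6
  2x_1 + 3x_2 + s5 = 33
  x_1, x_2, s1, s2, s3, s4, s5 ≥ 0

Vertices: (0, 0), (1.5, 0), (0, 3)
Evaluating z = x_1 + 6x_2 at each vertex:
  (0, 0): z = 0
  (1.5, 0): z = 1.5
  (0, 3): z = 18

The largest value is z = 18, attained at (0, 3).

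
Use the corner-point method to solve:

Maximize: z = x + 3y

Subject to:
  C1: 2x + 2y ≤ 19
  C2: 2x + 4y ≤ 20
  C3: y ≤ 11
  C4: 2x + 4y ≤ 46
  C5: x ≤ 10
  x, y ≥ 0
Each vertex is the intersection of two constraint boundaries that also satisfies all remaining constraints:
  x = 0 and y = 0 → (0, 0)
  2x + 2y = 19 and y = 0 → (9.5, 0)
  2x + 2y = 19 and 2x + 4y = 20 → (9, 0.5)
  2x + 4y = 20 and x = 0 → (0, 5)

Evaluating z = x + 3y at each vertex:
  (0, 0): z = 0
  (9.5, 0): z = 9.5
  (9, 0.5): z = 10.5
  (0, 5): z = 15

The maximum is at (0, 5) with z = 15.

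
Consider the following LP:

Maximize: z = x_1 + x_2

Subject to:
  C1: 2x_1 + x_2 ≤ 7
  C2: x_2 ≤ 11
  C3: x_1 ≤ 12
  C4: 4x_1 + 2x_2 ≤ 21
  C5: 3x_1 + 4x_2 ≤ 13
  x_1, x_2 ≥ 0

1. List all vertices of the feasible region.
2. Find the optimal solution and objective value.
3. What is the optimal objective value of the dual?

1. (0, 0), (3.5, 0), (3, 1), (0, 3.25)
2. x_1 = 3, x_2 = 1, z = 4
3. 4 (by strong duality, equal to the primal optimum)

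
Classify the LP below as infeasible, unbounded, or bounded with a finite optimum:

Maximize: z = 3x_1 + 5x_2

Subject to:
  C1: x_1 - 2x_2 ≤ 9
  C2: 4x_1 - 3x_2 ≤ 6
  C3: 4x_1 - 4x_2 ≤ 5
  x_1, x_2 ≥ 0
Feasible point: (0, 0) satisfies every constraint, so the LP is feasible.
Direction d = (0, 1): for each constraint row a, a·d ≤ 0 —
  (1)(0) + (-2)(1) = -2 ≤ 0
  (4)(0) + (-3)(1) = -3 ≤ 0
  (4)(0) + (-4)(1) = -4 ≤ 0
and d ≥ 0, so (0, 0) + t·d stays feasible for every t ≥ 0. Along this ray z = 3x_1 + 5x_2 changes by 5 per unit t, so z → +∞.

Unbounded — the objective can increase without bound over the feasible region.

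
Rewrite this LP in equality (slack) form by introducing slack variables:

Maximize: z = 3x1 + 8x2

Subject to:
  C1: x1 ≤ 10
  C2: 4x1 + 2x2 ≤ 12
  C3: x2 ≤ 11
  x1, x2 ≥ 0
max z = 3x1 + 8x2

s.t.
  x1 + s1 = 10
  4x1 + 2x2 + s2 = 12
  x2 + s3 = 11
  x1, x2, s1, s2, s3 ≥ 0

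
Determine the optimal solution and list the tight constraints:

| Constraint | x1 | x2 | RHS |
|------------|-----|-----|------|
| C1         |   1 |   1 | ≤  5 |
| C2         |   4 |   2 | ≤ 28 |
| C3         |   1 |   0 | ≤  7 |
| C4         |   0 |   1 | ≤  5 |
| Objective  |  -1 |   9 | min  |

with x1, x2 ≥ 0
Optimal: x1 = 5, x2 = 0
Binding: C1, x2 ≥ 0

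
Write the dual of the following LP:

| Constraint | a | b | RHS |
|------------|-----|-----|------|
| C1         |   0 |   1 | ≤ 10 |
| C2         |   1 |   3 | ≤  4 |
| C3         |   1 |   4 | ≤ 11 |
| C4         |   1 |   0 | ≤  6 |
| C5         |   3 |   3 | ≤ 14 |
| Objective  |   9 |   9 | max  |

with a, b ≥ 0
Minimize: z = 10y1 + 4y2 + 11y3 + 6y4 + 14y5

Subject to:
  C1: -y2 - y3 - y4 - 3y5 ≤ -9
  C2: -y1 - 3y2 - 4y3 - 3y5 ≤ -9
  y1, y2, y3, y4, y5 ≥ 0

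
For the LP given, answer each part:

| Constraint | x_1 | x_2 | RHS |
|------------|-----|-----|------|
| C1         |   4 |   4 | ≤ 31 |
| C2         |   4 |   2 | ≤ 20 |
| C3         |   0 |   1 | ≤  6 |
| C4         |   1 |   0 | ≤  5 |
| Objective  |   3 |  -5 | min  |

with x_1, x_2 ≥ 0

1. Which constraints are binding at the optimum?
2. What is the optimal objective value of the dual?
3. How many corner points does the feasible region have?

1. C3, x_1 ≥ 0
2. -30 (by strong duality, equal to the primal optimum)
3. 5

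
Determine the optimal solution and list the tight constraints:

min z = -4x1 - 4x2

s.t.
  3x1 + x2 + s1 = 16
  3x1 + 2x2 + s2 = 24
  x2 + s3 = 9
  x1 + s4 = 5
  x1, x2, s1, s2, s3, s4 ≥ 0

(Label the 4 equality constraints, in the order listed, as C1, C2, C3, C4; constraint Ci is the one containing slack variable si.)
Optimal: x1 = 2, x2 = 9
Binding: C2, C3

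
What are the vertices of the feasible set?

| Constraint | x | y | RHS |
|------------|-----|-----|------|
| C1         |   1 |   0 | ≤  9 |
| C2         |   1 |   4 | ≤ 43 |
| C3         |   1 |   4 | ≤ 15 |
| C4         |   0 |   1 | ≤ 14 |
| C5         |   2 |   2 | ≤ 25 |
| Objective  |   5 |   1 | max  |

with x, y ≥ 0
Each vertex is the intersection of two constraint boundaries that also satisfies all remaining constraints:
  x = 0 and y = 0 → (0, 0)
  x = 9 and y = 0 → (9, 0)
  x = 9 and x + 4y = 15 → (9, 1.5)
  x + 4y = 15 and x = 0 → (0, 3.75)

Vertices: (0, 0), (9, 0), (9, 1.5), (0, 3.75)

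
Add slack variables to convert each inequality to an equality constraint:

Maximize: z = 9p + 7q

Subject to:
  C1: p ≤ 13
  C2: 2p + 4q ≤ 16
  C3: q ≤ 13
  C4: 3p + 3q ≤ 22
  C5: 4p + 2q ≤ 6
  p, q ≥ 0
max z = 9p + 7q

s.t.
  p + s1 = 13
  2p + 4q + s2 = 16
  q + s3 = 13
  3p + 3q + s4 = 22
  4p + 2q + s5 = 6
  p, q, s1, s2, s3, s4, s5 ≥ 0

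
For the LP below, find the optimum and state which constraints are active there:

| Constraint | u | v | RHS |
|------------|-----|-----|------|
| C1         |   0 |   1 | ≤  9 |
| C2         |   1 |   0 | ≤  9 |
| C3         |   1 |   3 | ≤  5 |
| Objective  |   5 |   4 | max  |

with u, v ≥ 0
Optimal: u = 5, v = 0
Slack at optimum:
  C1: slack = 9
  C2: slack = 4
  C3: slack = 0 (binding)
  u ≥ 0: u = 5
  v ≥ 0: v = 0 (binding)
Binding constraints: C3, v ≥ 0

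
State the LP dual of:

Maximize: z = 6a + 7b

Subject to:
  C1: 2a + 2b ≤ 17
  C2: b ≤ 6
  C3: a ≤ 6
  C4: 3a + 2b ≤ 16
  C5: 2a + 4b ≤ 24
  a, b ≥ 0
Minimize: z = 17y1 + 6y2 + 6y3 + 16y4 + 24y5

Subject to:
  C1: -2y1 - y3 - 3y4 - 2y5 ≤ -6
  C2: -2y1 - y2 - 2y4 - 4y5 ≤ -7
  y1, y2, y3, y4, y5 ≥ 0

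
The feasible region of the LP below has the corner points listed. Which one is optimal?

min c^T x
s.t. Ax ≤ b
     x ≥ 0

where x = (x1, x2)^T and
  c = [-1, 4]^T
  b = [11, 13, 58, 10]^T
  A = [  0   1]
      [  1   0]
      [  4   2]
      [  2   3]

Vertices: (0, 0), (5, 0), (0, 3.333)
Evaluating z = -x1 + 4x2 at each vertex:
  (0, 0): z = 0
  (5, 0): z = -5
  (0, 3.333): z = 13.33

The smallest value is z = -5, attained at (5, 0).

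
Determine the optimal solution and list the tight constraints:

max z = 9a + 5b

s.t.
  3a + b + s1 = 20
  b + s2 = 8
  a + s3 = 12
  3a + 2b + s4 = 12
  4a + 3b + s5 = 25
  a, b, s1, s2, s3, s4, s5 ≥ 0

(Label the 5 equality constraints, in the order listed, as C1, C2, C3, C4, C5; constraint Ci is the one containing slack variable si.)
Optimal: a = 4, b = 0
Slack at optimum:
  C1: slack = 8
  C2: slack = 8
  C3: slack = 8
  C4: slack = 0 (binding)
  C5: slack = 9
  a ≥ 0: a = 4
  b ≥ 0: b = 0 (binding)
Binding constraints: C4, b ≥ 0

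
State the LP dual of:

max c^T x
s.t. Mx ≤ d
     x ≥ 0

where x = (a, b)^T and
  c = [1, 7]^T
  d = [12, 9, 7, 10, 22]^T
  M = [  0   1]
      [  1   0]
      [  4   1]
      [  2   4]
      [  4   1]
Minimize: z = 12y1 + 9y2 + 7y3 + 10y4 + 22y5

Subject to:
  C1: -y2 - 4y3 - 2y4 - 4y5 ≤ -1
  C2: -y1 - y3 - 4y4 - y5 ≤ -7
  y1, y2, y3, y4, y5 ≥ 0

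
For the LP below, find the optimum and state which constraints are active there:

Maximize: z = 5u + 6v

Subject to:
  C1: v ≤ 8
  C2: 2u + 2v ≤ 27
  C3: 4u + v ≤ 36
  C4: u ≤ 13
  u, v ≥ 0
Optimal: u = 5.5, v = 8
Binding: C1, C2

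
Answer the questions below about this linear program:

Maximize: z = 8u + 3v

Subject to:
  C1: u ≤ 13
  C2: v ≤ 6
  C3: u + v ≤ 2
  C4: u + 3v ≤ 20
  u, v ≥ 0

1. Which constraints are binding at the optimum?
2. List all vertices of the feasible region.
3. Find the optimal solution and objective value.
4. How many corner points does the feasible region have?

1. C3, v ≥ 0
2. (0, 0), (2, 0), (0, 2)
3. u = 2, v = 0, z = 16
4. 3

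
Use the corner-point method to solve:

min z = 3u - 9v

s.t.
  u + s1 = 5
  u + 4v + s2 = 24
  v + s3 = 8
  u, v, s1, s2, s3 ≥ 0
Each vertex is the intersection of two constraint boundaries that also satisfies all remaining constraints:
  u = 0 and v = 0 → (0, 0)
  u = 5 and v = 0 → (5, 0)
  u = 5 and u + 4v = 24 → (5, 4.75)
  u + 4v = 24 and u = 0 → (0, 6)

Evaluating z = 3u - 9v at each vertex:
  (0, 0): z = 0
  (5, 0): z = 15
  (5, 4.75): z = -27.75
  (0, 6): z = -54

The minimum is at (0, 6) with z = -54.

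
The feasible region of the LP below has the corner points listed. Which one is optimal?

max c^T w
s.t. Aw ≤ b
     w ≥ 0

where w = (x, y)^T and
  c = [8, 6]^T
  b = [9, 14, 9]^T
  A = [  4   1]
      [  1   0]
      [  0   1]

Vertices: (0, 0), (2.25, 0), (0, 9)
Evaluating z = 8x + 6y at each vertex:
  (0, 0): z = 0
  (2.25, 0): z = 18
  (0, 9): z = 54

The largest value is z = 54, attained at (0, 9).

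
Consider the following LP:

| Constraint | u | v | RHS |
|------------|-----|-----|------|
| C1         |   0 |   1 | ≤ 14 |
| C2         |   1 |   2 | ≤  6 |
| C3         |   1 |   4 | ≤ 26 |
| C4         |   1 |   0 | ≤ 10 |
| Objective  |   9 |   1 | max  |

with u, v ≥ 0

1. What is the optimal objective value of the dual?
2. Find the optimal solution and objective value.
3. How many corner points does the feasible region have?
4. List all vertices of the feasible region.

1. 54 (by strong duality, equal to the primal optimum)
2. u = 6, v = 0, z = 54
3. 3
4. (0, 0), (6, 0), (0, 3)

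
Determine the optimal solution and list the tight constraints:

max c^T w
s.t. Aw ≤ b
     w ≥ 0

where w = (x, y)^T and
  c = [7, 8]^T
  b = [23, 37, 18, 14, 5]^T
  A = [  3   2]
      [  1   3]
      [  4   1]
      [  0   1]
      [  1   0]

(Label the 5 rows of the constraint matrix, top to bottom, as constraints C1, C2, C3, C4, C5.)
Optimal: x = 0, y = 11.5
Slack at optimum:
  C1: slack = 0 (binding)
  C2: slack = 2.5
  C3: slack = 6.5
  C4: slack = 2.5
  C5: slack = 5
  x ≥ 0: x = 0 (binding)
  y ≥ 0: y = 11.5
Binding constraints: C1, x ≥ 0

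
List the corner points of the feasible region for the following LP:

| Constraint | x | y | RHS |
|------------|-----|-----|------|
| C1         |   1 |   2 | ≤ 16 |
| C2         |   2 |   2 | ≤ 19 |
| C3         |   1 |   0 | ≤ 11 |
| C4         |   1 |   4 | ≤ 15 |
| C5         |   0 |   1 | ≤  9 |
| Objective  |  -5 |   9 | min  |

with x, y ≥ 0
Each vertex is the intersection of two constraint boundaries that also satisfies all remaining constraints:
  x = 0 and y = 0 → (0, 0)
  2x + 2y = 19 and y = 0 → (9.5, 0)
  2x + 2y = 19 and x + 4y = 15 → (7.667, 1.833)
  x + 4y = 15 and x = 0 → (0, 3.75)

Vertices: (0, 0), (9.5, 0), (7.667, 1.833), (0, 3.75)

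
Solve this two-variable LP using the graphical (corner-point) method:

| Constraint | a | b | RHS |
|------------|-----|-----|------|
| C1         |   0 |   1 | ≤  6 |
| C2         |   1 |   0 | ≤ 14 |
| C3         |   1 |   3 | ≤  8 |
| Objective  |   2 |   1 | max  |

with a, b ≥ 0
a = 8, b = 0, z = 16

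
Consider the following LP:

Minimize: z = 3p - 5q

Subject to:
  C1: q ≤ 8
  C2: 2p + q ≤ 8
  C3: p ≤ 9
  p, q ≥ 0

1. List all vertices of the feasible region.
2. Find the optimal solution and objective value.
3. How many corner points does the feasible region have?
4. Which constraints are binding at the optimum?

1. (0, 0), (4, 0), (0, 8)
2. p = 0, q = 8, z = -40
3. 3
4. C1, C2, p ≥ 0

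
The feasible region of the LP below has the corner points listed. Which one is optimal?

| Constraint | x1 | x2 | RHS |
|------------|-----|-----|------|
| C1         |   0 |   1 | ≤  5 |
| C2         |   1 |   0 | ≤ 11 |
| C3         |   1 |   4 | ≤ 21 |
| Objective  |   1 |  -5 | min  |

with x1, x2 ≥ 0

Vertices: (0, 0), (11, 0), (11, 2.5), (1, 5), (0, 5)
(0, 5) with z = -25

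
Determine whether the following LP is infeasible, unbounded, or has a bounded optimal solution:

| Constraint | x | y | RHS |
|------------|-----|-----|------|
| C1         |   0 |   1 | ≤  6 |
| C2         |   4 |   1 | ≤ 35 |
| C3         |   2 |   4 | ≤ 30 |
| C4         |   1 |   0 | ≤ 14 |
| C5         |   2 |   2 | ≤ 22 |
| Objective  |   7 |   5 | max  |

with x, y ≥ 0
The point (8, 3) satisfies every constraint, so the LP is feasible; the constraints give x ≤ 14 and y ≤ 6, which with x, y ≥ 0 keep the feasible region inside a bounded box. A feasible, bounded LP attains a finite optimum at a vertex.

Evaluating z = 7x + 5y at each vertex:
  (0, 0): z = 0
  (8.75, 0): z = 61.25
  (8, 3): z = 71
  (7, 4): z = 69
  (3, 6): z = 51
  (0, 6): z = 30

Feasible with finite optimum z* = 71 at (8, 3).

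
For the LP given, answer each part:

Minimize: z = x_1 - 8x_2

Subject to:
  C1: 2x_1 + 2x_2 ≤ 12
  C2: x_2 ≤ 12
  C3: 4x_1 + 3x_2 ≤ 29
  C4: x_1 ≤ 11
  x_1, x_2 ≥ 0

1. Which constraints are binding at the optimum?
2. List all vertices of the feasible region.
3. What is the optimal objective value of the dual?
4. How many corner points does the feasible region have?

1. C1, x_1 ≥ 0
2. (0, 0), (6, 0), (0, 6)
3. -48 (by strong duality, equal to the primal optimum)
4. 3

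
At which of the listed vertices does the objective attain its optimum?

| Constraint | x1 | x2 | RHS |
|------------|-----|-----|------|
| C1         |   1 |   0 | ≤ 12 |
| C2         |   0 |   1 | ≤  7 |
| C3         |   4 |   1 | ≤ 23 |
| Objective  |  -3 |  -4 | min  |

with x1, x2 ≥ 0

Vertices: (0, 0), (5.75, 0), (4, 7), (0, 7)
(4, 7) with z = -40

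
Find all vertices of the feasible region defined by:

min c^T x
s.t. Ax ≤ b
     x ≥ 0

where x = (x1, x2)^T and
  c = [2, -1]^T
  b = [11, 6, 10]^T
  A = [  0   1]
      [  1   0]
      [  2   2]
Each vertex is the intersection of two constraint boundaries that also satisfies all remaining constraints:
  x1 = 0 and x2 = 0 → (0, 0)
  2x1 + 2x2 = 10 and x2 = 0 → (5, 0)
  2x1 + 2x2 = 10 and x1 = 0 → (0, 5)

Vertices: (0, 0), (5, 0), (0, 5)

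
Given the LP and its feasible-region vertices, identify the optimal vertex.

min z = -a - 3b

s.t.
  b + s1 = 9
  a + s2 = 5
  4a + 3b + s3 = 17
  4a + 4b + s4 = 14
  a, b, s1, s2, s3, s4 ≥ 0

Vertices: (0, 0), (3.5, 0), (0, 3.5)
Evaluating z = -a - 3b at each vertex:
  (0, 0): z = 0
  (3.5, 0): z = -3.5
  (0, 3.5): z = -10.5

The smallest value is z = -10.5, attained at (0, 3.5).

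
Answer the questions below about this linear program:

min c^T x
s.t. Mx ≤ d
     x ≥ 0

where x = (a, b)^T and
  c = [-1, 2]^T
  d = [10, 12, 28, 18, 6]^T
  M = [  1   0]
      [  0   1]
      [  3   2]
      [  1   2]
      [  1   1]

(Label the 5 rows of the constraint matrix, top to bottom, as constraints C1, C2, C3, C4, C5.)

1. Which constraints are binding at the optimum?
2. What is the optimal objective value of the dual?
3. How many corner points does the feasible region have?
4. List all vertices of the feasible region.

1. C5, b ≥ 0
2. -6 (by strong duality, equal to the primal optimum)
3. 3
4. (0, 0), (6, 0), (0, 6)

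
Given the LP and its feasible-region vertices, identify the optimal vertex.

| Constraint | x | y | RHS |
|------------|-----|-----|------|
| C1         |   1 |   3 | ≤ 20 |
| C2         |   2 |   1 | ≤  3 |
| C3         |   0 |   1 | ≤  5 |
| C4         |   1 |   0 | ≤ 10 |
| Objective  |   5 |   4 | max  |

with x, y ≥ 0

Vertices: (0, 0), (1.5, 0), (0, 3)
(0, 3) with z = 12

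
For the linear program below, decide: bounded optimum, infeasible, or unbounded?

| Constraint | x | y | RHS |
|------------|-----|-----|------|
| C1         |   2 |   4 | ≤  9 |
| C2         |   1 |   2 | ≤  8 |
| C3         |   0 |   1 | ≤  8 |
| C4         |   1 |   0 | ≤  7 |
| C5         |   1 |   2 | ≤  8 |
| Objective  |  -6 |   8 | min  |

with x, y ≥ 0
The point (4.5, 0) satisfies every constraint, so the LP is feasible; the constraints give x ≤ 7 and y ≤ 8, which with x, y ≥ 0 keep the feasible region inside a bounded box. A feasible, bounded LP attains a finite optimum at a vertex.

Evaluating z = -6x + 8y at each vertex:
  (0, 0): z = 0
  (4.5, 0): z = -27
  (0, 2.25): z = 18

Feasible with finite optimum z* = -27 at (4.5, 0).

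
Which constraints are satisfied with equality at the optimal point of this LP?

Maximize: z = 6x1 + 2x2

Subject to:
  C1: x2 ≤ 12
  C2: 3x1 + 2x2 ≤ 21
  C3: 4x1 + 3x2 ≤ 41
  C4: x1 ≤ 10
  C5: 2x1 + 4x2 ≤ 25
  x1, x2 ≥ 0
Optimal: x1 = 7, x2 = 0
Slack at optimum:
  C1: slack = 12
  C2: slack = 0 (binding)
  C3: slack = 13
  C4: slack = 3
  C5: slack = 11
  x1 ≥ 0: x1 = 7
  x2 ≥ 0: x2 = 0 (binding)
Binding constraints: C2, x2 ≥ 0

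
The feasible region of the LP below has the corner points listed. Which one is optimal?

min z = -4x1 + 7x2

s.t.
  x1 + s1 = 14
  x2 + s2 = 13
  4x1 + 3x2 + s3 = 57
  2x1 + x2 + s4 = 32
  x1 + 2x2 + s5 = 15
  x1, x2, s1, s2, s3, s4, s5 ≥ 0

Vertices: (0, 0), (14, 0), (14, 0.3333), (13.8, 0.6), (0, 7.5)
Evaluating z = -4x1 + 7x2 at each vertex:
  (0, 0): z = 0
  (14, 0): z = -56
  (14, 0.3333): z = -53.67
  (13.8, 0.6): z = -51
  (0, 7.5): z = 52.5

The smallest value is z = -56, attained at (14, 0).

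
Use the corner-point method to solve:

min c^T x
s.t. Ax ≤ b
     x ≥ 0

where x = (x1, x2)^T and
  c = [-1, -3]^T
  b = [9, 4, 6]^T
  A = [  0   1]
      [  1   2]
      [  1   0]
Each vertex is the intersection of two constraint boundaries that also satisfies all remaining constraints:
  x1 = 0 and x2 = 0 → (0, 0)
  x1 + 2x2 = 4 and x2 = 0 → (4, 0)
  x1 + 2x2 = 4 and x1 = 0 → (0, 2)

Evaluating z = -x1 - 3x2 at each vertex:
  (0, 0): z = 0
  (4, 0): z = -4
  (0, 2): z = -6

The minimum is at (0, 2) with z = -6.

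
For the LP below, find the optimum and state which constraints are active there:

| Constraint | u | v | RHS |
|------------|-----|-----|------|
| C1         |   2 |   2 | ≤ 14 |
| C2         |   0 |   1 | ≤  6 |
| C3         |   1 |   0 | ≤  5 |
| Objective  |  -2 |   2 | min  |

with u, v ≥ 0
Optimal: u = 5, v = 0
Slack at optimum:
  C1: slack = 4
  C2: slack = 6
  C3: slack = 0 (binding)
  u ≥ 0: u = 5
  v ≥ 0: v = 0 (binding)
Binding constraints: C3, v ≥ 0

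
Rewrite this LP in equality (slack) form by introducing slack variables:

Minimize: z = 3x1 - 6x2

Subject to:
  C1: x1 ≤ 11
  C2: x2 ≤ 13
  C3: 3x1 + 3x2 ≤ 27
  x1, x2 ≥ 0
min z = 3x1 - 6x2

s.t.
  x1 + s1 = 11
  x2 + s2 = 13
  3x1 + 3x2 + s3 = 27
  x1, x2, s1, s2, s3 ≥ 0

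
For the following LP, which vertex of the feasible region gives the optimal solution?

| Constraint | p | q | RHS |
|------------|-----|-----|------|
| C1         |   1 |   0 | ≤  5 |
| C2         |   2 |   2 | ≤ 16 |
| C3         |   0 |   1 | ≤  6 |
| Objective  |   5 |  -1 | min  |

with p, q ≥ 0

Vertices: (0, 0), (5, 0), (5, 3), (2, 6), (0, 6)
Evaluating z = 5p - q at each vertex:
  (0, 0): z = 0
  (5, 0): z = 25
  (5, 3): z = 22
  (2, 6): z = 4
  (0, 6): z = -6

The smallest value is z = -6, attained at (0, 6).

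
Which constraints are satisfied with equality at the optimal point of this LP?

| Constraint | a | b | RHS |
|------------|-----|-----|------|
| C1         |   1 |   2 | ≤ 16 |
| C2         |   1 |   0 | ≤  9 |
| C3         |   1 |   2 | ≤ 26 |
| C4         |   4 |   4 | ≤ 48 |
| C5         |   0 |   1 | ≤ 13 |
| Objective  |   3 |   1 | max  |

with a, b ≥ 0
Optimal: a = 9, b = 3
Slack at optimum:
  C1: slack = 1
  C2: slack = 0 (binding)
  C3: slack = 11
  C4: slack = 0 (binding)
  C5: slack = 10
  a ≥ 0: a = 9
  b ≥ 0: b = 3
Binding constraints: C2, C4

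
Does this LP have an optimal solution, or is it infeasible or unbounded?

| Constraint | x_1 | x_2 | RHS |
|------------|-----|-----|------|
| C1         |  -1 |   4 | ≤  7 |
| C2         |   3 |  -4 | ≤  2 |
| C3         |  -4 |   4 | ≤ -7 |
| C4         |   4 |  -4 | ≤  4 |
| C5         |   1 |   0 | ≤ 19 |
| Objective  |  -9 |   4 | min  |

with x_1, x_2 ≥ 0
C4 requires 4x_1 - 4x_2 ≤ 4, while C3 (-4x_1 + 4x_2 ≤ -7) is equivalent to 4x_1 - 4x_2 ≥ 7. Together they would need 7 ≤ 4x_1 - 4x_2 ≤ 4, which is impossible since 7 > 4. No point satisfies all constraints.

Infeasible — the constraint set is empty.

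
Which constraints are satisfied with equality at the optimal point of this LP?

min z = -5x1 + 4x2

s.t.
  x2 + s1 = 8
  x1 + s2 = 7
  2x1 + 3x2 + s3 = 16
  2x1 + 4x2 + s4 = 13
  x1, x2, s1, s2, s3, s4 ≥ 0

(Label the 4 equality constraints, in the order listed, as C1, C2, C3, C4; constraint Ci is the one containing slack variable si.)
Optimal: x1 = 6.5, x2 = 0
Slack at optimum:
  C1: slack = 8
  C2: slack = 0.5
  C3: slack = 3
  C4: slack = 0 (binding)
  x1 ≥ 0: x1 = 6.5
  x2 ≥ 0: x2 = 0 (binding)
Binding constraints: C4, x2 ≥ 0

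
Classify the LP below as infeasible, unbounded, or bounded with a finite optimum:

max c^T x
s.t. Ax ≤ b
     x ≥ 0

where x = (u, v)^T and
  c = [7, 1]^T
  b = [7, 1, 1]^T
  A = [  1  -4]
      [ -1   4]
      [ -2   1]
Feasible point: (0, 0) satisfies every constraint, so the LP is feasible.
Direction d = (4, 1): for each constraint row a, a·d ≤ 0 —
  (1)(4) + (-4)(1) = 0 ≤ 0
  (-1)(4) + (4)(1) = 0 ≤ 0
  (-2)(4) + (1)(1) = -7 ≤ 0
and d ≥ 0, so (0, 0) + t·d stays feasible for every t ≥ 0. Along this ray z = 7u + v changes by 29 per unit t, so z → +∞.

Unbounded: there is a feasible ray along which z → +∞.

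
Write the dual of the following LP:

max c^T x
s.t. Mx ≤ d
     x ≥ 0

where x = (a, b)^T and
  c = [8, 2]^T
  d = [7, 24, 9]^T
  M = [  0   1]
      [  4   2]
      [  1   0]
Minimize: z = 7y1 + 24y2 + 9y3

Subject to:
  C1: -4y2 - y3 ≤ -8
  C2: -y1 - 2y2 ≤ -2
  y1, y2, y3 ≥ 0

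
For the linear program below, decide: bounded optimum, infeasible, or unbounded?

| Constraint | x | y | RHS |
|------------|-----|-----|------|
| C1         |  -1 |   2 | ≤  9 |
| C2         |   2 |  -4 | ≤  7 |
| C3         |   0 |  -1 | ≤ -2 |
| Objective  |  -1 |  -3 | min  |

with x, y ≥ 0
Feasible point: (0, 2) satisfies every constraint, so the LP is feasible.
Direction d = (2, 1): for each constraint row a, a·d ≤ 0 —
  (-1)(2) + (2)(1) = 0 ≤ 0
  (2)(2) + (-4)(1) = 0 ≤ 0
  (0)(2) + (-1)(1) = -1 ≤ 0
and d ≥ 0, so (0, 2) + t·d stays feasible for every t ≥ 0. Along this ray z = -x - 3y changes by -5 per unit t, so z → −∞.

Unbounded: there is a feasible ray along which z → −∞.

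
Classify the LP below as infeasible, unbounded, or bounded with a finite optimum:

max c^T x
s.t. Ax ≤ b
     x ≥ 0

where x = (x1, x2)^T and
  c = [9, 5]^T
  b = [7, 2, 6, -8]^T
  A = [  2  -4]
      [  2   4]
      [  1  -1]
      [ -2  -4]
One constraint requires 2x1 + 4x2 ≤ 2, while the constraint -2x1 - 4x2 ≤ -8 is equivalent to 2x1 + 4x2 ≥ 8. Together they would need 8 ≤ 2x1 + 4x2 ≤ 2, which is impossible since 8 > 2. No point satisfies all constraints.

The feasible region is empty; the LP is infeasible.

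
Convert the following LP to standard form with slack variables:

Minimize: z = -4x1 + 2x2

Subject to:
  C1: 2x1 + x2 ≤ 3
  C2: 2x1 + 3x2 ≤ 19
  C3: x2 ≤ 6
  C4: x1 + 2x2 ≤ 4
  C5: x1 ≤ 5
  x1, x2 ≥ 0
min z = -4x1 + 2x2

s.t.
  2x1 + x2 + s1 = 3
  2x1 + 3x2 + s2 = 19
  x2 + s3 = 6
  x1 + 2x2 + s4 = 4
  x1 + s5 = 5
  x1, x2, s1, s2, s3, s4, s5 ≥ 0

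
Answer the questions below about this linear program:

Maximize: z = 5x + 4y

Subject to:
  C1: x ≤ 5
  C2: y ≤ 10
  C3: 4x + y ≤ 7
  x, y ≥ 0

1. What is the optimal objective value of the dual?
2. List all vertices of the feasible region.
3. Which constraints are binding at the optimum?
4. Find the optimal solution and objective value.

1. 28 (by strong duality, equal to the primal optimum)
2. (0, 0), (1.75, 0), (0, 7)
3. C3, x ≥ 0
4. x = 0, y = 7, z = 28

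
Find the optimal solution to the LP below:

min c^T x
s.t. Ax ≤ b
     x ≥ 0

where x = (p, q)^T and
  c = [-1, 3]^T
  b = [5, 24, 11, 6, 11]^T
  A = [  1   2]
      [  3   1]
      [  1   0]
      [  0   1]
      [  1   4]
p = 5, q = 0, z = -5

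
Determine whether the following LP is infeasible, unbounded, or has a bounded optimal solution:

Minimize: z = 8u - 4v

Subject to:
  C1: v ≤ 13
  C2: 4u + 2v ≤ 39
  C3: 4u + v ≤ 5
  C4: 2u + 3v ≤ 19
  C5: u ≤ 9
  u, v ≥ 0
The point (0, 5) satisfies every constraint, so the LP is feasible; the constraints give u ≤ 9 and v ≤ 13, which with u, v ≥ 0 keep the feasible region inside a bounded box. A feasible, bounded LP attains a finite optimum at a vertex.

Evaluating z = 8u - 4v at each vertex:
  (0, 0): z = 0
  (1.25, 0): z = 10
  (0, 5): z = -20

Bounded optimum: z* = -20 at (0, 5).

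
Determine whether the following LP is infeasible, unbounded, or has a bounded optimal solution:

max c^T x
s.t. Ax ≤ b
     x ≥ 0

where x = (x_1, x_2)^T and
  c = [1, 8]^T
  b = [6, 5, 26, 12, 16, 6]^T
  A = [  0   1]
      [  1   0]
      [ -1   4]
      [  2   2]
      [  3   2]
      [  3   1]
The point (0, 6) satisfies every constraint, so the LP is feasible; the constraints give x_1 ≤ 5 and x_2 ≤ 6, which with x_1, x_2 ≥ 0 keep the feasible region inside a bounded box. A feasible, bounded LP attains a finite optimum at a vertex.

Evaluating z = x_1 + 8x_2 at each vertex:
  (0, 0): z = 0
  (2, 0): z = 2
  (0, 6): z = 48

The LP has an optimal solution: (0, 6) with z = 48.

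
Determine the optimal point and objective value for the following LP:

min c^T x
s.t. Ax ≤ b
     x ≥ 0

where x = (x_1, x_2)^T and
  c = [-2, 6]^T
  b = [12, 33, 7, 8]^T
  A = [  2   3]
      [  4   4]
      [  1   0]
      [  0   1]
Each vertex is the intersection of two constraint boundaries that also satisfies all remaining constraints:
  x_1 = 0 and x_2 = 0 → (0, 0)
  2x_1 + 3x_2 = 12 and x_2 = 0 → (6, 0)
  2x_1 + 3x_2 = 12 and x_1 = 0 → (0, 4)

Evaluating z = -2x_1 + 6x_2 at each vertex:
  (0, 0): z = 0
  (6, 0): z = -12
  (0, 4): z = 24

The minimum is at (6, 0) with z = -12.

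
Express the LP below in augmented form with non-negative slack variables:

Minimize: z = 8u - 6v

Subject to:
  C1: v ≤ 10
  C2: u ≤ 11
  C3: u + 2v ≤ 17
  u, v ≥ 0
min z = 8u - 6v

s.t.
  v + s1 = 10
  u + s2 = 11
  u + 2v + s3 = 17
  u, v, s1, s2, s3 ≥ 0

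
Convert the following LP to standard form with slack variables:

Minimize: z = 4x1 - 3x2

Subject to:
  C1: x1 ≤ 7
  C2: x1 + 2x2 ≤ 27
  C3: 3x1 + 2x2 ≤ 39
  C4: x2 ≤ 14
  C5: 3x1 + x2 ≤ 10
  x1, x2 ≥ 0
min z = 4x1 - 3x2

s.t.
  x1 + s1 = 7
  x1 + 2x2 + s2 = 27
  3x1 + 2x2 + s3 = 39
  x2 + s4 = 14
  3x1 + x2 + s5 = 10
  x1, x2, s1, s2, s3, s4, s5 ≥ 0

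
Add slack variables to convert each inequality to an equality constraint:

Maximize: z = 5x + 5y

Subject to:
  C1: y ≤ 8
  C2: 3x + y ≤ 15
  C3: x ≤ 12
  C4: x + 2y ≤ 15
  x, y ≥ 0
max z = 5x + 5y

s.t.
  y + s1 = 8
  3x + y + s2 = 15
  x + s3 = 12
  x + 2y + s4 = 15
  x, y, s1, s2, s3, s4 ≥ 0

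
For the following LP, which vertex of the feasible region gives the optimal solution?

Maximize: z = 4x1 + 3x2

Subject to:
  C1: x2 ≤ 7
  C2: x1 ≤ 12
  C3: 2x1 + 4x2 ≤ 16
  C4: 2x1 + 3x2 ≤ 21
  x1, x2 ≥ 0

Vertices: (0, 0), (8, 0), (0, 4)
(8, 0) with z = 32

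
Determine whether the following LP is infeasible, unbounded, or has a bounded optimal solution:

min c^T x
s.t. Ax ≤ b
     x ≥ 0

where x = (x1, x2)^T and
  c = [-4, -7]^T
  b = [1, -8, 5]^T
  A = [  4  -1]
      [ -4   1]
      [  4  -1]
One constraint requires 4x1 - x2 ≤ 1, while the constraint -4x1 + x2 ≤ -8 is equivalent to 4x1 - x2 ≥ 8. Together they would need 8 ≤ 4x1 - x2 ≤ 1, which is impossible since 8 > 1. No point satisfies all constraints.

Infeasible: no point satisfies all constraints simultaneously.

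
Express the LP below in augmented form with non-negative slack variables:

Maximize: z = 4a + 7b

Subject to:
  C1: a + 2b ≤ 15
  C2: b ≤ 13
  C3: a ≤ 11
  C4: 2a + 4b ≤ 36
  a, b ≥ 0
max z = 4a + 7b

s.t.
  a + 2b + s1 = 15
  b + s2 = 13
  a + s3 = 11
  2a + 4b + s4 = 36
  a, b, s1, s2, s3, s4 ≥ 0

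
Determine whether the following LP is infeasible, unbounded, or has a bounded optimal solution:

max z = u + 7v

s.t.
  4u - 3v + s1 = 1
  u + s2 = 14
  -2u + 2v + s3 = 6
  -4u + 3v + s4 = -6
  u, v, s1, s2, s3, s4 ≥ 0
The row 4u - 3v + s1 = 1 with s1 ≥ 0 requires 4u - 3v ≤ 1, while the row -4u + 3v + s4 = -6 with s4 ≥ 0 is equivalent to 4u - 3v ≥ 6. Together they would need 6 ≤ 4u - 3v ≤ 1, which is impossible since 6 > 1. No point satisfies all constraints.

Infeasible: no point satisfies all constraints simultaneously.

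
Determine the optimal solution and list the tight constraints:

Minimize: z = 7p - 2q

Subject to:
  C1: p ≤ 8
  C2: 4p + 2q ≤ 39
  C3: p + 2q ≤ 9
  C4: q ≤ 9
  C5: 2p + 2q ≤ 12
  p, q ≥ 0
Optimal: p = 0, q = 4.5
Binding: C3, p ≥ 0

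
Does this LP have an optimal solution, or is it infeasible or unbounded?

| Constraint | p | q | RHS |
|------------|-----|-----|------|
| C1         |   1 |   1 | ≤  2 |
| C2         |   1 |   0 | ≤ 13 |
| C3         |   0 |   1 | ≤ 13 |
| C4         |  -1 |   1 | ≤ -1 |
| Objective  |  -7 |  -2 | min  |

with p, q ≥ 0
The point (2, 0) satisfies every constraint, so the LP is feasible; the constraints give p ≤ 13 and q ≤ 13, which with p, q ≥ 0 keep the feasible region inside a bounded box. A feasible, bounded LP attains a finite optimum at a vertex.

Feasible with finite optimum z* = -14 at (2, 0).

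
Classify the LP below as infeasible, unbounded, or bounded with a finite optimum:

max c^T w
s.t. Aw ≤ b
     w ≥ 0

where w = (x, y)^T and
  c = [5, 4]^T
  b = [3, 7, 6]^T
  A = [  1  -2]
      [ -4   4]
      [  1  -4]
Feasible point: (0, 0) satisfies every constraint, so the LP is feasible.
Direction d = (1, 1): for each constraint row a, a·d ≤ 0 —
  (1)(1) + (-2)(1) = -1 ≤ 0
  (-4)(1) + (4)(1) = 0 ≤ 0
  (1)(1) + (-4)(1) = -3 ≤ 0
and d ≥ 0, so (0, 0) + t·d stays feasible for every t ≥ 0. Along this ray z = 5x + 4y changes by 9 per unit t, so z → +∞.

Unbounded — the objective can increase without bound over the feasible region.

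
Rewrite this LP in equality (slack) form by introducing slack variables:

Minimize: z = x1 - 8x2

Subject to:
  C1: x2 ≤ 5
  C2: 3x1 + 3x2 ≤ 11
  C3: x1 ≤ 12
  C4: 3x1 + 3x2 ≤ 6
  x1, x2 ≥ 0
min z = x1 - 8x2

s.t.
  x2 + s1 = 5
  3x1 + 3x2 + s2 = 11
  x1 + s3 = 12
  3x1 + 3x2 + s4 = 6
  x1, x2, s1, s2, s3, s4 ≥ 0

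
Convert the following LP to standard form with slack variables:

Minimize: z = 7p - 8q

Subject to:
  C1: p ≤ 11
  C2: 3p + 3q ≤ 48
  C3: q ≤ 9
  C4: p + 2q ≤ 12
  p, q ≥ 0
min z = 7p - 8q

s.t.
  p + s1 = 11
  3p + 3q + s2 = 48
  q + s3 = 9
  p + 2q + s4 = 12
  p, q, s1, s2, s3, s4 ≥ 0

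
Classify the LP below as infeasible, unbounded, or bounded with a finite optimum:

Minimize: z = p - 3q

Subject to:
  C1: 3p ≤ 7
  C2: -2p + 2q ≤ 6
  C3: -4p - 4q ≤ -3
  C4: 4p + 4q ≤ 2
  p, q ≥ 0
C4 requires 4p + 4q ≤ 2, while C3 (-4p - 4q ≤ -3) is equivalent to 4p + 4q ≥ 3. Together they would need 3 ≤ 4p + 4q ≤ 2, which is impossible since 3 > 2. No point satisfies all constraints.

The feasible region is empty; the LP is infeasible.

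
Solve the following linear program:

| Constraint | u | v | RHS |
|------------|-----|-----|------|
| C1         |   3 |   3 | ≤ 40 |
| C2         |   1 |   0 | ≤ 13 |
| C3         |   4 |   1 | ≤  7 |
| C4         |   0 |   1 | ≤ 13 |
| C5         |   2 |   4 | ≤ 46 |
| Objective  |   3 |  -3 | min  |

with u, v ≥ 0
Each vertex is the intersection of two constraint boundaries that also satisfies all remaining constraints:
  u = 0 and v = 0 → (0, 0)
  4u + v = 7 and v = 0 → (1.75, 0)
  4u + v = 7 and u = 0 → (0, 7)

Evaluating z = 3u - 3v at each vertex:
  (0, 0): z = 0
  (1.75, 0): z = 5.25
  (0, 7): z = -21

The minimum is at (0, 7) with z = -21.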